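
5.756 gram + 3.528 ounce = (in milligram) 1.058e+05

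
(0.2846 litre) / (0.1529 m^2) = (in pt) 5.276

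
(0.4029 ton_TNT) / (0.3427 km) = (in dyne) 4.919e+11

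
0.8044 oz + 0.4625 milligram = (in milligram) 2.28e+04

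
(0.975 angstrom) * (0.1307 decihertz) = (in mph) 2.851e-12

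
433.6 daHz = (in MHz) 0.004336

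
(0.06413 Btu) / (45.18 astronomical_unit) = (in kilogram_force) 1.021e-12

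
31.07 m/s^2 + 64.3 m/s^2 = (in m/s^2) 95.37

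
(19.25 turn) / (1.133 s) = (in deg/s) 6117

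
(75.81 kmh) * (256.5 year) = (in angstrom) 1.703e+21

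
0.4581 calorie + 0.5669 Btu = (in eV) 3.745e+21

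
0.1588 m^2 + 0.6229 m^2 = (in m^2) 0.7817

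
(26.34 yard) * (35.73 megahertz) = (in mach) 2.527e+06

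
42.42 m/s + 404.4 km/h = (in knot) 300.8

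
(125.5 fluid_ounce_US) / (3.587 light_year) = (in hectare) 1.094e-23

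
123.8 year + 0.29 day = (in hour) 1.084e+06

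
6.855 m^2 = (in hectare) 0.0006855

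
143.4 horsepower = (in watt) 1.069e+05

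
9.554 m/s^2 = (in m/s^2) 9.554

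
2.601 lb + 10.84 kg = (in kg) 12.02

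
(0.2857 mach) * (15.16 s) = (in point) 4.18e+06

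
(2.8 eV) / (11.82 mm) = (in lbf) 8.532e-18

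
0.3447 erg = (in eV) 2.151e+11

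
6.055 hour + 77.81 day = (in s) 6.745e+06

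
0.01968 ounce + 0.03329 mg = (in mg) 558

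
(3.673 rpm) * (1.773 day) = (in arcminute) 2.026e+08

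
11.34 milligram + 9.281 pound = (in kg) 4.21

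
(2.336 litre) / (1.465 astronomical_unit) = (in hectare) 1.066e-18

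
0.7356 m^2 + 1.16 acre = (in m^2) 4695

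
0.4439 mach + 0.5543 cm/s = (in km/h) 544.2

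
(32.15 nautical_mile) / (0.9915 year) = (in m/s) 0.001904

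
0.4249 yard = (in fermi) 3.885e+14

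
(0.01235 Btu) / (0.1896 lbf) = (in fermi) 1.545e+16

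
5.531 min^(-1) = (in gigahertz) 9.218e-11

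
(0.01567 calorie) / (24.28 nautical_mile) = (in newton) 1.458e-06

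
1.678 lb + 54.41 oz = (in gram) 2304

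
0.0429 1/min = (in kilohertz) 7.15e-07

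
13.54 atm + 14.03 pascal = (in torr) 1.029e+04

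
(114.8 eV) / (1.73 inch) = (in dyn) 4.186e-11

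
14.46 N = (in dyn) 1.446e+06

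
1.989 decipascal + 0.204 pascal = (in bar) 4.029e-06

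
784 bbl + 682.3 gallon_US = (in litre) 1.272e+05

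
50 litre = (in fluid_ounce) 1691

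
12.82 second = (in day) 0.0001484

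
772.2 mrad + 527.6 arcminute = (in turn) 0.1473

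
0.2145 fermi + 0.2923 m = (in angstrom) 2.923e+09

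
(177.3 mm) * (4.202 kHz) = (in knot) 1448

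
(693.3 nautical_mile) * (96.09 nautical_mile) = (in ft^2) 2.46e+12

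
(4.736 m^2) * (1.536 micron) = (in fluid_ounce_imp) 0.256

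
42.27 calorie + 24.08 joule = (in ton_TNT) 4.803e-08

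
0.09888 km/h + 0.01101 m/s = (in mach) 0.000113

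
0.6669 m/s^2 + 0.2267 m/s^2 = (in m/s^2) 0.8936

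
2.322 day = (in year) 0.006362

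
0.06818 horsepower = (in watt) 50.84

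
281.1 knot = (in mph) 323.5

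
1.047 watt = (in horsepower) 0.001404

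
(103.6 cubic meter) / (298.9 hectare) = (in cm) 0.003466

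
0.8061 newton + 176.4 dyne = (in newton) 0.8079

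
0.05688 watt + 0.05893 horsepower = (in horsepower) 0.05901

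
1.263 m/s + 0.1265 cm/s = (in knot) 2.458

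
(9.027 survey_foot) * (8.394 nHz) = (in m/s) 2.31e-08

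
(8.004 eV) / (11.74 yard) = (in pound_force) 2.686e-20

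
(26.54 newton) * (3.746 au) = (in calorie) 3.555e+12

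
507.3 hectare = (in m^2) 5.073e+06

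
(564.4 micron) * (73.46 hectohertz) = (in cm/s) 414.6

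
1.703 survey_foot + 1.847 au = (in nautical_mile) 1.492e+08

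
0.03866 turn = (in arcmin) 835.1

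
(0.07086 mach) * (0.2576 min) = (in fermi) 3.729e+17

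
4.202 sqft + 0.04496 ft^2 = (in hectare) 3.946e-05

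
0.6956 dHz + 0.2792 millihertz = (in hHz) 0.0006984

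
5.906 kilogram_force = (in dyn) 5.792e+06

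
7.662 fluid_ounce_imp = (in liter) 0.2177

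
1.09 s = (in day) 1.262e-05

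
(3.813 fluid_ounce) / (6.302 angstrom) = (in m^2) 1.789e+05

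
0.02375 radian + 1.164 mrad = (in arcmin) 85.65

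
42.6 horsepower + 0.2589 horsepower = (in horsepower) 42.86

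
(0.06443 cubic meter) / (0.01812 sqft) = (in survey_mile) 0.02378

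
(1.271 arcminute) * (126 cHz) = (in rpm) 0.004449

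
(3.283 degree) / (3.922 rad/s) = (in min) 0.0002435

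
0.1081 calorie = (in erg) 4.523e+06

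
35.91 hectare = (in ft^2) 3.865e+06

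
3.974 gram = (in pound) 0.008761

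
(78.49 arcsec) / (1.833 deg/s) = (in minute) 0.0001982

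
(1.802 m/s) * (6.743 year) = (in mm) 3.832e+11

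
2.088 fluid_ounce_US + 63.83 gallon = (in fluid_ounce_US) 8172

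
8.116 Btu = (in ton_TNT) 2.047e-06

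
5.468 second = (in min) 0.09113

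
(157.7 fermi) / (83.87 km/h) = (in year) 2.146e-22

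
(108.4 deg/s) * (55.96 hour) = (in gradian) 2.426e+07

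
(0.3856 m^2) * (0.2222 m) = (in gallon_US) 22.63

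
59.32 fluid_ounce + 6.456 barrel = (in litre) 1028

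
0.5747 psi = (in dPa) 3.962e+04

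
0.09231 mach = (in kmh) 113.2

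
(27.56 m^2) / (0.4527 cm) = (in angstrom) 6.088e+13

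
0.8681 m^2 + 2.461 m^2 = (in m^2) 3.329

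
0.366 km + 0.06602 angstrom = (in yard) 400.3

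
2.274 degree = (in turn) 0.006317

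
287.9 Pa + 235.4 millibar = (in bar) 0.2383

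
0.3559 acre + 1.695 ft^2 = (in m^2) 1440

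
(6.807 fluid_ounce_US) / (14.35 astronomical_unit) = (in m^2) 9.377e-17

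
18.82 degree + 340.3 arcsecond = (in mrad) 330.1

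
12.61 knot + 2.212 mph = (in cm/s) 747.6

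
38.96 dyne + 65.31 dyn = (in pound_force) 0.0002344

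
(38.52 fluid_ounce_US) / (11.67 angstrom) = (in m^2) 9.762e+05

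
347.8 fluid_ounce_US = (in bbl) 0.06469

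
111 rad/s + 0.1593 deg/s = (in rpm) 1060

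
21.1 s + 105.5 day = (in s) 9.115e+06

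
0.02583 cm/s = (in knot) 0.0005021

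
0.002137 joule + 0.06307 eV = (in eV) 1.334e+16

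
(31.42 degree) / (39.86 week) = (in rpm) 2.172e-07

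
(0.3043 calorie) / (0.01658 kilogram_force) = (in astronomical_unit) 5.234e-11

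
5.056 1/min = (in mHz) 84.27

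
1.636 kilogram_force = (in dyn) 1.604e+06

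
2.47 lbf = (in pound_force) 2.47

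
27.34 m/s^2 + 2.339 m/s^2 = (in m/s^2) 29.68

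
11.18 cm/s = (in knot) 0.2173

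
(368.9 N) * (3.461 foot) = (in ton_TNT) 9.301e-08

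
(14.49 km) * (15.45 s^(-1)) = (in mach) 657.5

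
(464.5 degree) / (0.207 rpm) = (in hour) 0.1039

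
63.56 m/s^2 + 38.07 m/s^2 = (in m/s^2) 101.6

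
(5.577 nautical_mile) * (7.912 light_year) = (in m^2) 7.731e+20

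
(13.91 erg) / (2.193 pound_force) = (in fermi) 1.426e+08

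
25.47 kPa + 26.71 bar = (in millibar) 2.696e+04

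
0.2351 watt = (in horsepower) 0.0003153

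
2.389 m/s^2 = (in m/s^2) 2.389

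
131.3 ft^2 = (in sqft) 131.3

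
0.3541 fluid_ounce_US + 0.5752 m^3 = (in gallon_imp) 126.5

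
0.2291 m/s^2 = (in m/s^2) 0.2291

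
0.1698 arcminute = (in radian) 4.939e-05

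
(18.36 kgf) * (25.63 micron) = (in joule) 0.004615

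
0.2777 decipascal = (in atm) 2.741e-07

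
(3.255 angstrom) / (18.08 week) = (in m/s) 2.977e-17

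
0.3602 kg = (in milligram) 3.602e+05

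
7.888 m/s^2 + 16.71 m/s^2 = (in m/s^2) 24.6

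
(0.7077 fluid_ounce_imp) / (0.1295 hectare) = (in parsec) 5.032e-25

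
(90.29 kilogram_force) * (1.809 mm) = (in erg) 1.602e+07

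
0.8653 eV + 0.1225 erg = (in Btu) 1.161e-11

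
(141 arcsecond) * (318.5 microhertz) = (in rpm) 2.079e-06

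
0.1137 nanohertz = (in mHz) 1.137e-07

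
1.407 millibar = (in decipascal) 1407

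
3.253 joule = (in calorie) 0.7775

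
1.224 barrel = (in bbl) 1.224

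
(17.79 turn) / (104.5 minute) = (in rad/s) 0.01783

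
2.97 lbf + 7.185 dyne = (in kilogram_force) 1.347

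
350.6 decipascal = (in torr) 0.263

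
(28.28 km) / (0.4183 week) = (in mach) 0.0003283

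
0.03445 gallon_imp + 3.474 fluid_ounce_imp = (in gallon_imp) 0.05616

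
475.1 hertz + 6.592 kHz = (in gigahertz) 7.067e-06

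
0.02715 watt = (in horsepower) 3.641e-05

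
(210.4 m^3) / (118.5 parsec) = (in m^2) 5.754e-17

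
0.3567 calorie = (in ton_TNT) 3.567e-10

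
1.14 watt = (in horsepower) 0.001529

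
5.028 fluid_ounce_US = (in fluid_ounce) 5.028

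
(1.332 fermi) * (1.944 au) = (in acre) 9.572e-08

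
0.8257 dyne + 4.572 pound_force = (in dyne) 2.034e+06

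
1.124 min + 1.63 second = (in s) 69.07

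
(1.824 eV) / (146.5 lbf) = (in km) 4.484e-25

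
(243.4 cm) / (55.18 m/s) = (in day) 5.105e-07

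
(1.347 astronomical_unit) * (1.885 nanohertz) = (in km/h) 1367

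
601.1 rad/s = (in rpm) 5740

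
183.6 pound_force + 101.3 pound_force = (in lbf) 284.9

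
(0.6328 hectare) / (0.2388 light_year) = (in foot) 9.19e-12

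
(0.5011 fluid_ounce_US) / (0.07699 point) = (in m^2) 0.5456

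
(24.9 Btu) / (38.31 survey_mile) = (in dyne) 4.261e+04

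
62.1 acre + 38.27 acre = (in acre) 100.4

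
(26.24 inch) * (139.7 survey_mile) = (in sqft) 1.613e+06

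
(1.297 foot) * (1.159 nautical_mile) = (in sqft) 9134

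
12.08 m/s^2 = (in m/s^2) 12.08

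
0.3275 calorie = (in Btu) 0.001299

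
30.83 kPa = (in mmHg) 231.2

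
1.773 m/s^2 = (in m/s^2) 1.773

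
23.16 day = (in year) 0.06345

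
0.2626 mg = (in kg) 2.626e-07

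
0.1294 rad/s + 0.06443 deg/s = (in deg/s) 7.479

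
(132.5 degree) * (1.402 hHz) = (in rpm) 3096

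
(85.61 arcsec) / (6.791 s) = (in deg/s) 0.003502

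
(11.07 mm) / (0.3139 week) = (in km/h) 2.099e-07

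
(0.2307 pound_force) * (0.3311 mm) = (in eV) 2.121e+15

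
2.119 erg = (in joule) 2.119e-07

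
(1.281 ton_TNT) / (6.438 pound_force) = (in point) 5.305e+11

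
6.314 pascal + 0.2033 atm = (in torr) 154.6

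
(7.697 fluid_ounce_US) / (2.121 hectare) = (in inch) 4.225e-07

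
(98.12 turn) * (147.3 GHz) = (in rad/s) 9.081e+13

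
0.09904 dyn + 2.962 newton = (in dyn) 2.962e+05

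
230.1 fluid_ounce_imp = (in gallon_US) 1.727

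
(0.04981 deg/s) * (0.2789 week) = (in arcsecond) 3.025e+07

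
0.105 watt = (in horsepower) 0.0001408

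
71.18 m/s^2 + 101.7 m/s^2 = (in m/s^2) 172.9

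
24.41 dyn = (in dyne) 24.41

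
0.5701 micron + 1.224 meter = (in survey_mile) 0.0007606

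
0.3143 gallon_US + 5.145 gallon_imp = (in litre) 24.58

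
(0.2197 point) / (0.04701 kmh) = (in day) 6.87e-08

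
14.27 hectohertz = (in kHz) 1.427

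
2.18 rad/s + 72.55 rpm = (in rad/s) 9.777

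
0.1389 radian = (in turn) 0.02211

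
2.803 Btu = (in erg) 2.957e+10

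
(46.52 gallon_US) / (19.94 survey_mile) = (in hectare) 5.488e-10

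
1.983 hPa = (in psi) 0.02876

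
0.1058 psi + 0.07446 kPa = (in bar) 0.008039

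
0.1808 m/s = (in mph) 0.4044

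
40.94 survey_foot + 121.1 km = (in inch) 4.768e+06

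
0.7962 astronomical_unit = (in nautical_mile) 6.431e+07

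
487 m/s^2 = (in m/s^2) 487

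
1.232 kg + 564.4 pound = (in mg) 2.572e+08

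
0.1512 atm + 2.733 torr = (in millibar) 156.8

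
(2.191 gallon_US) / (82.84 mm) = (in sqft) 1.078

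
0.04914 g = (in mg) 49.14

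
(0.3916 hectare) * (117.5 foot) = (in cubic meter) 1.402e+05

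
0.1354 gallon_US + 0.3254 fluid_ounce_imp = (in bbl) 0.003282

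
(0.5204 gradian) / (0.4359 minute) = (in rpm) 0.002985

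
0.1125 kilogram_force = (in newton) 1.103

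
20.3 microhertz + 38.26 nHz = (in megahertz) 2.034e-11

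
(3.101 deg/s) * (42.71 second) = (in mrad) 2312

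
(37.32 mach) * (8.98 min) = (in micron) 6.847e+12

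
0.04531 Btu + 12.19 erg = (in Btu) 0.04531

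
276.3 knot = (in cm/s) 1.421e+04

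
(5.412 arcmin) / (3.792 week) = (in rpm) 6.555e-09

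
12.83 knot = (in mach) 0.01938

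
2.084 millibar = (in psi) 0.03023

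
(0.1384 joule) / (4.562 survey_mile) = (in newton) 1.885e-05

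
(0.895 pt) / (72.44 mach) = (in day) 1.482e-13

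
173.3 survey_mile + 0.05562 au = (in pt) 2.359e+13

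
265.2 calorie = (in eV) 6.926e+21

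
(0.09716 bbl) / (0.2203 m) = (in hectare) 7.012e-06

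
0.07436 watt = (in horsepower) 9.972e-05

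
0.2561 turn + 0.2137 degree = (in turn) 0.2567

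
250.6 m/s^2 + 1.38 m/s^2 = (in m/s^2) 252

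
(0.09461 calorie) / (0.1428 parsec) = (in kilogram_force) 9.161e-18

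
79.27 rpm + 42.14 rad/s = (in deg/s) 2890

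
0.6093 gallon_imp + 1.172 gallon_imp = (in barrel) 0.05093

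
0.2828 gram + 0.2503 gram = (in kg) 0.0005331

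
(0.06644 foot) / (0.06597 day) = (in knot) 6.906e-06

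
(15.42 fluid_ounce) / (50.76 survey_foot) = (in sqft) 0.0003173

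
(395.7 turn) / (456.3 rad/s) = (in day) 6.306e-05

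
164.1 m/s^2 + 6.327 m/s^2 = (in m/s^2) 170.4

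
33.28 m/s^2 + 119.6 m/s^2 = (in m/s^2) 152.9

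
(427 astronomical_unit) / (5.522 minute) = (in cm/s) 1.928e+13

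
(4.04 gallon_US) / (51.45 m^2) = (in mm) 0.2972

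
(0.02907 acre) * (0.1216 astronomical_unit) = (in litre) 2.14e+15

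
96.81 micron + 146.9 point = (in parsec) 1.683e-18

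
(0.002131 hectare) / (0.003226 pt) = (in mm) 1.872e+10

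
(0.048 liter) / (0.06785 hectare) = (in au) 4.729e-19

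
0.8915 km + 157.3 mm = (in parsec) 2.89e-14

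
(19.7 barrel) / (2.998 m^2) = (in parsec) 3.386e-17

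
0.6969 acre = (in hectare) 0.282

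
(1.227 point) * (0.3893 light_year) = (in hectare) 1.594e+08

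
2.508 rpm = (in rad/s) 0.2626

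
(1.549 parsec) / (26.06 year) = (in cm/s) 5.816e+09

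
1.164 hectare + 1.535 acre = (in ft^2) 1.922e+05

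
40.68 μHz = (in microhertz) 40.68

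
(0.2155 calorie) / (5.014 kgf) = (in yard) 0.02005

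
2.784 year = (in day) 1016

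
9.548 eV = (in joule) 1.53e-18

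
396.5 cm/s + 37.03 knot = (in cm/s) 2301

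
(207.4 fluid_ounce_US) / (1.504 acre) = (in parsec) 3.266e-23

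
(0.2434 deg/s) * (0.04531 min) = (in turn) 0.001838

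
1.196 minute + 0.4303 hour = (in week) 0.00268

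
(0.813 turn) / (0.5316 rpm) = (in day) 0.001062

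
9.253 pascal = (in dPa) 92.53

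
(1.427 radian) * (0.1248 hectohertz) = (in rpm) 170.1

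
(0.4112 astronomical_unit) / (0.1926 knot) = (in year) 1.969e+04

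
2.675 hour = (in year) 0.0003054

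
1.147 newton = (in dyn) 1.147e+05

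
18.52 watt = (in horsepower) 0.02484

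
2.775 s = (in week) 4.588e-06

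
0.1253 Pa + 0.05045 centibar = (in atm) 0.0004991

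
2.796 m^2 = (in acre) 0.0006909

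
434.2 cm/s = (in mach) 0.01275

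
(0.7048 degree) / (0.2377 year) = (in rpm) 1.567e-08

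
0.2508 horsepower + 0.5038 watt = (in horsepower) 0.2515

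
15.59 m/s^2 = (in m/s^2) 15.59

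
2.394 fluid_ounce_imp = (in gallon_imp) 0.01496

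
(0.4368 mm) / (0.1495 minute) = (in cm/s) 0.00487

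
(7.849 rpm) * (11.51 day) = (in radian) 8.174e+05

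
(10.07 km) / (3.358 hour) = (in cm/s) 83.3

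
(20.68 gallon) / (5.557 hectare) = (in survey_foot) 4.622e-06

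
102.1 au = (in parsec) 0.000495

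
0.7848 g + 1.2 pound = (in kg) 0.5451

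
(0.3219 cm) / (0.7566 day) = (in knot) 9.572e-08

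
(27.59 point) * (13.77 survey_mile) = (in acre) 0.0533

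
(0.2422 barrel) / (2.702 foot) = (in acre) 1.155e-05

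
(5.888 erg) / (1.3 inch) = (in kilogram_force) 1.818e-06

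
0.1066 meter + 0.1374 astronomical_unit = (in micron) 2.055e+16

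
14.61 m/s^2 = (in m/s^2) 14.61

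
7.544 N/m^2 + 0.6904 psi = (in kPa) 4.768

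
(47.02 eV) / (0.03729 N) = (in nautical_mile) 1.091e-19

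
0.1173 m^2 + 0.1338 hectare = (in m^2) 1338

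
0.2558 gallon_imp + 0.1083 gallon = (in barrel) 0.009893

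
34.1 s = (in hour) 0.009472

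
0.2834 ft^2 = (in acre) 6.506e-06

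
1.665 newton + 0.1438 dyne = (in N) 1.665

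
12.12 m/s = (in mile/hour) 27.11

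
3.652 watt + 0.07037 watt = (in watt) 3.722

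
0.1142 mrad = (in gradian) 0.00727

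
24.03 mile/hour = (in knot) 20.88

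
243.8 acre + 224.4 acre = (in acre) 468.2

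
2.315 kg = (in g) 2315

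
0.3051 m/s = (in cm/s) 30.51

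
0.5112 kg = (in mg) 5.112e+05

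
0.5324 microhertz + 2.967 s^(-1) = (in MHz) 2.967e-06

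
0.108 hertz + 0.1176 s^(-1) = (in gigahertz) 2.256e-10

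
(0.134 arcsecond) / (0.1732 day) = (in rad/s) 4.341e-11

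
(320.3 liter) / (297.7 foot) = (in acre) 8.723e-07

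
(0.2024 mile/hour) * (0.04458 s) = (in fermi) 4.034e+12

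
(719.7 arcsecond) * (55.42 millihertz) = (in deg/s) 0.01108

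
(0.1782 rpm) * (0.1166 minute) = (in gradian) 8.311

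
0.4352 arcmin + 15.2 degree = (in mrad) 265.4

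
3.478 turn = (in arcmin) 7.512e+04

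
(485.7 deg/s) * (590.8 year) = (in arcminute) 5.43e+14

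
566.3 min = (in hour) 9.438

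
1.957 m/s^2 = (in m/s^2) 1.957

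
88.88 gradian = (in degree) 79.99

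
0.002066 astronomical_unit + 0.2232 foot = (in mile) 1.92e+05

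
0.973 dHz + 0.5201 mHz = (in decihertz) 0.9782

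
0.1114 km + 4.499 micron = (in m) 111.4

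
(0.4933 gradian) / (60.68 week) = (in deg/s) 1.21e-08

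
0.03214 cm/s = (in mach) 9.439e-07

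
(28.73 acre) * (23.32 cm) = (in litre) 2.711e+07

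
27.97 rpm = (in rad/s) 2.929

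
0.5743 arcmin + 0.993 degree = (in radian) 0.0175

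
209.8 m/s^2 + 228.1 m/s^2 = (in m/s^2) 437.9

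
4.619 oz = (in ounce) 4.619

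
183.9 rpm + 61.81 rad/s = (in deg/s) 4645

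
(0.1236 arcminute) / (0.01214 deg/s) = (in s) 0.1697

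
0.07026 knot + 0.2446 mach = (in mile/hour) 186.4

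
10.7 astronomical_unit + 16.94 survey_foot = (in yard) 1.751e+12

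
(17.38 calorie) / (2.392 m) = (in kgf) 3.1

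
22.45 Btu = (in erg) 2.369e+11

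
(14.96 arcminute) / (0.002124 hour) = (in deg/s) 0.03261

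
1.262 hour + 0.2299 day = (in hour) 6.78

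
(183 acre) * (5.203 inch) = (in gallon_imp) 2.153e+07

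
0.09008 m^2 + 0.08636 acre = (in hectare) 0.03496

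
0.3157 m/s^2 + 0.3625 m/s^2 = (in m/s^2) 0.6782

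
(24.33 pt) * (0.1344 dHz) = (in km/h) 0.0004153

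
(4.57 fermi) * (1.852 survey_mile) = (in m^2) 1.362e-11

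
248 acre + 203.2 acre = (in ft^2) 1.965e+07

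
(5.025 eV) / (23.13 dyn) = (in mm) 3.481e-12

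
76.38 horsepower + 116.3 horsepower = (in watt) 1.437e+05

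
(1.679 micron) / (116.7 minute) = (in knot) 4.661e-10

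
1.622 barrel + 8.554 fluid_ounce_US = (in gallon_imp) 56.78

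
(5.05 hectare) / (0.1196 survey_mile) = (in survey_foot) 860.8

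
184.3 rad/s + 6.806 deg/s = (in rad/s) 184.4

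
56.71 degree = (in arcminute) 3403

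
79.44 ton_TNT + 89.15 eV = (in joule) 3.324e+11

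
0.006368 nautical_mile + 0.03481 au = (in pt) 1.476e+13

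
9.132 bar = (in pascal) 9.132e+05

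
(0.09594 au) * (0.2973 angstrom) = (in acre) 0.0001054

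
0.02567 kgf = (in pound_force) 0.05659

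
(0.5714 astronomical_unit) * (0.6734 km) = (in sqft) 6.196e+14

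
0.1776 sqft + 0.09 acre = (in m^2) 364.2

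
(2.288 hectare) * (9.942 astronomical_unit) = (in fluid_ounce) 1.151e+21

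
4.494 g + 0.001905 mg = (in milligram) 4494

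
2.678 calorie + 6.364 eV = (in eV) 6.993e+19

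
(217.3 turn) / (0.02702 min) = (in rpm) 8042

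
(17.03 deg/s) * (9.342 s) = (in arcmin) 9546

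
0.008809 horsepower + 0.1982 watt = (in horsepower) 0.009075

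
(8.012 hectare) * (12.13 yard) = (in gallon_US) 2.348e+08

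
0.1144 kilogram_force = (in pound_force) 0.2522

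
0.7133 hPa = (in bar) 0.0007133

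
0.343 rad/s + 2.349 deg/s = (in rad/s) 0.384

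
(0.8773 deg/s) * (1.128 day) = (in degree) 8.55e+04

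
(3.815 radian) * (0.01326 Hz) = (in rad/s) 0.05059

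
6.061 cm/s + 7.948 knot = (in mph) 9.282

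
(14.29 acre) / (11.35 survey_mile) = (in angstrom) 3.166e+10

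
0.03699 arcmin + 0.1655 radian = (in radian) 0.1655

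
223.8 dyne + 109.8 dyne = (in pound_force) 0.00075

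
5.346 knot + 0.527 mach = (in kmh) 655.9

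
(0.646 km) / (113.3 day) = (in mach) 1.938e-07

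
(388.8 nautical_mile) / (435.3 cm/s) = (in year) 0.005245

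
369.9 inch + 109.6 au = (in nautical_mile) 8.853e+09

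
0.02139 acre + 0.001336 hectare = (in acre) 0.02469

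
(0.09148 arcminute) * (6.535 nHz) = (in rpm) 1.661e-12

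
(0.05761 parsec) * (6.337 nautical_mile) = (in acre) 5.155e+15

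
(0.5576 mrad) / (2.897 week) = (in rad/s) 3.182e-10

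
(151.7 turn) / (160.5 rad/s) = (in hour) 0.00165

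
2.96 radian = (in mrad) 2960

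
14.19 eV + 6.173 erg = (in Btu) 5.851e-10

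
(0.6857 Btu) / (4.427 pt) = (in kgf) 4.724e+04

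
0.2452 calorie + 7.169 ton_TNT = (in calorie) 7.169e+09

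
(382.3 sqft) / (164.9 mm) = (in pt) 6.105e+05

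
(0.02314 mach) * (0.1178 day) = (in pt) 2.273e+08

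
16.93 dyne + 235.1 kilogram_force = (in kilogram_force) 235.1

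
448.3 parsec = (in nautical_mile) 7.469e+15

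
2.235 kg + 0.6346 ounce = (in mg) 2.253e+06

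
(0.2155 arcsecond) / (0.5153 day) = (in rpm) 2.241e-10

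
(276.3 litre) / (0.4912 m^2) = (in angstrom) 5.625e+09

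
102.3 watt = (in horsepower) 0.1372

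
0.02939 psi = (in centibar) 0.2026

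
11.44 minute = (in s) 686.4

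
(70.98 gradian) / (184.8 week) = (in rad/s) 9.976e-09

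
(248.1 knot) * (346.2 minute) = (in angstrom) 2.651e+16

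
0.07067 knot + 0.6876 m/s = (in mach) 0.002126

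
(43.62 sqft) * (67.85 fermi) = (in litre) 2.75e-10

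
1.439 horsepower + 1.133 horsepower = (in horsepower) 2.572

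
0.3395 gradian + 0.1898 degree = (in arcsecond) 1783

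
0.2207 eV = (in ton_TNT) 8.451e-30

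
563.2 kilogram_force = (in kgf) 563.2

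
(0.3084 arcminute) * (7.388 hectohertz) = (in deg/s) 3.797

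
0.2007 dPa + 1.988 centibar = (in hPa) 19.88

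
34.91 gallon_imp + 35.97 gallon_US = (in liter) 294.9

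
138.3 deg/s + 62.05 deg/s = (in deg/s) 200.3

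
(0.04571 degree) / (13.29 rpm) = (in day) 6.635e-09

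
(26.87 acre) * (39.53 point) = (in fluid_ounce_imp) 5.337e+07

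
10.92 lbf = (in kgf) 4.953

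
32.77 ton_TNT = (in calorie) 3.277e+10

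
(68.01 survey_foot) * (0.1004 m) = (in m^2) 2.081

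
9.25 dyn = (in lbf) 2.079e-05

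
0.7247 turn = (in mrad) 4553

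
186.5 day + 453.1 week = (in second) 2.901e+08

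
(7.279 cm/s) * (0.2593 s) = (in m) 0.01887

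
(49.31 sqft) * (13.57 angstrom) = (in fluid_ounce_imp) 0.0002188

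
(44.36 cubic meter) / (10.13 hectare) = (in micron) 437.9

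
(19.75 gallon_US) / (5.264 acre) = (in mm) 0.00351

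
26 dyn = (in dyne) 26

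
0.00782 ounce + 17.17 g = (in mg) 1.739e+04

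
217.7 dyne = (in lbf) 0.0004894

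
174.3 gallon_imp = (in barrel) 4.984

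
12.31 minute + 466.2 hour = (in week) 2.776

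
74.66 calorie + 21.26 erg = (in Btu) 0.2961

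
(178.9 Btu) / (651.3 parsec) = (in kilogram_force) 9.577e-16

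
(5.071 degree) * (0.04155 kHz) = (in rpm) 35.12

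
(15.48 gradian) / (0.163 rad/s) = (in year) 4.73e-08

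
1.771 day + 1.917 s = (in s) 1.53e+05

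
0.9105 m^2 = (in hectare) 9.105e-05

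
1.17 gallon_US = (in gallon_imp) 0.9742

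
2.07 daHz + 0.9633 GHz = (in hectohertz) 9.633e+06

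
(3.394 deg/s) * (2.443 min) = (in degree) 497.5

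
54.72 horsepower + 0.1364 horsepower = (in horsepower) 54.86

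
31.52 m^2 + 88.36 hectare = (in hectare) 88.36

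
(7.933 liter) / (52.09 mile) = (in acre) 2.338e-11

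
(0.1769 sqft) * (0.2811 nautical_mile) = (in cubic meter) 8.556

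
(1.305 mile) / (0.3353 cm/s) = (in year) 0.01986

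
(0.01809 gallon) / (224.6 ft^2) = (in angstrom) 3.282e+04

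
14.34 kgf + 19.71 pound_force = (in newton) 228.3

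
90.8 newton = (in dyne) 9.08e+06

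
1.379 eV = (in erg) 2.209e-12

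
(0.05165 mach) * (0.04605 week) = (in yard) 5.357e+05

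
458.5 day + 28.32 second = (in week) 65.5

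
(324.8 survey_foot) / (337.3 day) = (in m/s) 3.397e-06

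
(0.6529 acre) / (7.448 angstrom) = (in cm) 3.548e+14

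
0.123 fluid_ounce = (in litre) 0.003638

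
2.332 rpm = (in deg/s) 13.99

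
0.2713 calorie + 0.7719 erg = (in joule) 1.135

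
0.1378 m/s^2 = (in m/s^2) 0.1378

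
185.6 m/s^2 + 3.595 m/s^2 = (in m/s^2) 189.2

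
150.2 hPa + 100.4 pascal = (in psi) 2.193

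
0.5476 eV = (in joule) 8.774e-20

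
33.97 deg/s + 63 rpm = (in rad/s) 7.19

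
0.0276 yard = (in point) 71.54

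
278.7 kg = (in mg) 2.787e+08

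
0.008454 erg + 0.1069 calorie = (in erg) 4.473e+06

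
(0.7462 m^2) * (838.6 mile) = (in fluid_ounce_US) 3.405e+10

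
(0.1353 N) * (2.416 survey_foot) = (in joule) 0.09963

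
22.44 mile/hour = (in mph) 22.44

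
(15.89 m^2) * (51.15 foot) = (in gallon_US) 6.544e+04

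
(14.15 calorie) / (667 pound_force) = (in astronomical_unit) 1.334e-13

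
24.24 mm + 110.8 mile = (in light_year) 1.885e-11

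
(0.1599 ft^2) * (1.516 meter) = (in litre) 22.52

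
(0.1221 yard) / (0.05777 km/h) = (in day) 8.053e-05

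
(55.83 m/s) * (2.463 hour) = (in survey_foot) 1.624e+06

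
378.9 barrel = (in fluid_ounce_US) 2.037e+06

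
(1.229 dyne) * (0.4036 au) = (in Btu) 703.3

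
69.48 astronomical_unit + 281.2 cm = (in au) 69.48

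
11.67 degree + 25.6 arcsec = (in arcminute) 700.6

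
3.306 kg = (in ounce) 116.6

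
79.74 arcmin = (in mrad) 23.2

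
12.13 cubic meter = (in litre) 1.213e+04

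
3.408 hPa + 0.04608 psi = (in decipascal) 6585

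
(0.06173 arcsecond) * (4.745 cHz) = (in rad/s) 1.42e-08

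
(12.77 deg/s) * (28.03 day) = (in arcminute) 1.856e+09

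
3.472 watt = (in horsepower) 0.004656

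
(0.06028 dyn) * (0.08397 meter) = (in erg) 0.5062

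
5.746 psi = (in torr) 297.2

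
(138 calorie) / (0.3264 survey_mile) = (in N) 1.099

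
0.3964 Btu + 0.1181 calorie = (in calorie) 100.1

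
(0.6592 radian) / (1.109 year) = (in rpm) 1.8e-07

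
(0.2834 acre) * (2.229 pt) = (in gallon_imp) 198.4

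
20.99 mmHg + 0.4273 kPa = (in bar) 0.03226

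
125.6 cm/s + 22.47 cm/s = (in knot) 2.878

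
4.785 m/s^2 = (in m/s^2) 4.785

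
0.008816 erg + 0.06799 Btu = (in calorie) 17.14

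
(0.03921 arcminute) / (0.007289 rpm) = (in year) 4.738e-10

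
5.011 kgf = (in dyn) 4.914e+06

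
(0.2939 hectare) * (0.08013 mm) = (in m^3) 0.2355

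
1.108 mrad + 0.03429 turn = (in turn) 0.03447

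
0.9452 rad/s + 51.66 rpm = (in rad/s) 6.355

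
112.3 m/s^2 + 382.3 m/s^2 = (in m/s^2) 494.6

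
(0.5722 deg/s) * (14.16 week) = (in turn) 1.361e+04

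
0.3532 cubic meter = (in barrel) 2.222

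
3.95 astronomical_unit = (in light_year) 6.246e-05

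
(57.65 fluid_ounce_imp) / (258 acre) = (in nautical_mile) 8.471e-13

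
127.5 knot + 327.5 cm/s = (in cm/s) 6887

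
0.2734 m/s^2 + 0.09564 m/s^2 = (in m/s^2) 0.369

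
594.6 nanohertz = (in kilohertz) 5.946e-10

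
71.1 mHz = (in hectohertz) 0.000711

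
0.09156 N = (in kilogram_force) 0.009337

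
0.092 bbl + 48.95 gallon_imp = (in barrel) 1.492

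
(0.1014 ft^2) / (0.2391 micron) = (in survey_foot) 1.293e+05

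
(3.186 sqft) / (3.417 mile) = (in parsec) 1.744e-21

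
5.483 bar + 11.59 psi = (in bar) 6.282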